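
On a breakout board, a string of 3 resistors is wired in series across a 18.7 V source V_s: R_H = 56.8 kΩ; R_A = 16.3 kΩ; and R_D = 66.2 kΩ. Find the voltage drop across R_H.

V ≈ 7.62 V

Series total: ΣR = 56.8 + 16.3 + 66.2 = 139.3 kΩ.
V = V_s · R/ΣR = 18.7 × 0.4078 = 7.625 V.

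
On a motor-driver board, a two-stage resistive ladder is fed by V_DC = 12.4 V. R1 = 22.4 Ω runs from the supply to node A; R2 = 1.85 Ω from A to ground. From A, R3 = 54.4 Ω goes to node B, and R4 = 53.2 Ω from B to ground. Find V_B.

V_B ≈ 0.460 V

Looking into the second stage from A: R3 + R4 = 107.6 Ω appears in parallel with R2.
Effective lower resistance at A: R2 ‖ 107.6 = 1.819 Ω.
First divider: V_A = V_DC · 1.819/(22.4 + 1.819) = 0.9312 V.
Then the unloaded second divider: V_B = V_A × R4/(R3+R4) = 0.9312 × 0.4944 = 0.4604 V.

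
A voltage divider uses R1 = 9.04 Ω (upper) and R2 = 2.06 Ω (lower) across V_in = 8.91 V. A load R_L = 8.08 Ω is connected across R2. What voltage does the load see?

First combine the lower leg with the load: R2 ‖ R_L = 1.641 Ω.
Voltage divider with the loaded lower leg: V_out = 8.91 × 1.641/(9.04 + 1.641) = 8.91 × 0.1537 = 1.369 V.
(Unloaded it would be 1.65 V; the load pulls it down.)

V_out ≈ 1.37 V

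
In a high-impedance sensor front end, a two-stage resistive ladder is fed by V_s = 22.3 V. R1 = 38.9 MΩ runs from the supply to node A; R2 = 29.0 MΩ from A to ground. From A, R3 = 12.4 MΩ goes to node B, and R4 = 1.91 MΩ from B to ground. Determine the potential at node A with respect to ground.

Looking into the second stage from A: R3 + R4 = 14.31 MΩ appears in parallel with R2.
Effective lower resistance at A: R2 ‖ 14.31 = 9.582 MΩ.
First divider: V_A = V_s · 9.582/(38.9 + 9.582) = 4.407 V.

V_A ≈ 4.41 V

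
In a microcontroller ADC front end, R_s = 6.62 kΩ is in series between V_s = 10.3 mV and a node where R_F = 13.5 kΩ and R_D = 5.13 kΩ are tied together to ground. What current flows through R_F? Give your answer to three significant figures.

Combine the parallel branches: R_p = (1/13.5 + 1/5.13)⁻¹ = 3.717 kΩ.
V_A = 10.3 × 3.717/10.34 = 3.704 mV.
Branch current I = V_A/R_F = 3.704/13.5 = 0.2744 µA.

I ≈ 0.274 µA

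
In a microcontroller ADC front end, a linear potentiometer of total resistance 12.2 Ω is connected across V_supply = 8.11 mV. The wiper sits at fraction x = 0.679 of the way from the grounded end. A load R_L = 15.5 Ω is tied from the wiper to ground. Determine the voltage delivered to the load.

Lower segment x·R_p = 8.284 Ω; upper segment (1−x)·R_p = 3.916 Ω.
Lower segment in parallel with the load: 8.284 ‖ 15.5 = 5.399 Ω.
Then V_out = V_supply · 5.399/(3.916 + 5.399) = 4.700 mV.
(Unloaded: V_out = x·V_supply = 5.51 mV.)

V_out ≈ 4.70 mV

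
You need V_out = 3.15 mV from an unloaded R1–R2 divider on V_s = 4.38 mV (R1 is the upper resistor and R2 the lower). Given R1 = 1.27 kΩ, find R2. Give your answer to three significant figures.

The divider ratio is R2/(R1+R2) = 3.15/4.38 = 0.7192.
R2 = R1 · 0.7192/(1 − 0.7192) = 3.252 kΩ.

R2 ≈ 3.25 kΩ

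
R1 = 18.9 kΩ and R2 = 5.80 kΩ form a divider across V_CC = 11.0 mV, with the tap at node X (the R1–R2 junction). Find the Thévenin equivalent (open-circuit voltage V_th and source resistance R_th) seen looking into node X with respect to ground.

V_th is the unloaded tap voltage: V_CC · R2/(R1+R2) = 11.0 × 0.2348 = 2.583 mV.
Looking into X with the source shorted: R_th = R1·R2/(R1+R2) = 18.90 × 5.80/24.70 = 4.438 kΩ.

V_th ≈ 2.58 mV, R_th ≈ 4.44 kΩ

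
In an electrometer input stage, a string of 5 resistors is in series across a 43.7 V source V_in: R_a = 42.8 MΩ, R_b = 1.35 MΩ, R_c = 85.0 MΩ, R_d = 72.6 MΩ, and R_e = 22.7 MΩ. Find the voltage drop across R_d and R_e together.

V ≈ 18.6 V

Total series resistance ΣR = 42.8 + 1.35 + 85.0 + 72.6 + 22.7 = 224.4 MΩ.
R_{R_d..R_e} = 72.6 + 22.7 = 95.30 MΩ.
Voltage divider: V = V_in · (95.30 / 224.4) = 43.7 × 0.4246 = 18.55 V.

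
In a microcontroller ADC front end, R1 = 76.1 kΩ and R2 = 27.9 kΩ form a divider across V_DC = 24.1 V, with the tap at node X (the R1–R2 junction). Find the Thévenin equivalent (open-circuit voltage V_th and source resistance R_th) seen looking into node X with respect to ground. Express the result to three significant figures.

Open-circuit (no load on X): V_th = V_DC · R2/(R1 + R2) = 24.1 × 27.9/(76.10 + 27.9) = 6.465 V.
With V_DC suppressed (replaced by a short), R_th = R1 ‖ R2 = (76.10 × 27.9)/(76.10 + 27.9) = 20.42 kΩ.

V_th ≈ 6.47 V, R_th ≈ 20.4 kΩ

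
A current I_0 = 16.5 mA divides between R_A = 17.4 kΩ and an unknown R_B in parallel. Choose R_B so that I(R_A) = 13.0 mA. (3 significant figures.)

Two-branch current divider: I_A = I_0 · R_B/(R_A + R_B).
13.0/16.5 = R_B/(R_A + R_B) → R_B = R_A · (0.7879)/(1 − 0.7879) = 17.4 × 3.714 = 64.63 kΩ.

R_B ≈ 64.6 kΩ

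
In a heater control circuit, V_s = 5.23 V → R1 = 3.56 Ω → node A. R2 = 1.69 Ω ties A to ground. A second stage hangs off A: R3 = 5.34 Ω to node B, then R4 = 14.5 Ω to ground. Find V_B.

V_B ≈ 1.16 V

The second stage (R3 + R4 = 19.84 Ω) loads node A in parallel with R2.
R2 ‖ (R3+R4) = 1.557 Ω.
V_A = 5.23 × 1.557/(3.56 + 1.557) = 1.592 V.
V_B = V_A × 0.7308 = 1.163 V.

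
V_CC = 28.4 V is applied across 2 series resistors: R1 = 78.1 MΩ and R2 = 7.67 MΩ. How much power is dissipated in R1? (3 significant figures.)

P ≈ 8.56 µW

Series current I = V_CC/ΣR = 28.4/85.77 = 0.3311 µA.
P(R1) = I²·R1 = (0.3311)² × 78.1 = 8.563 µW.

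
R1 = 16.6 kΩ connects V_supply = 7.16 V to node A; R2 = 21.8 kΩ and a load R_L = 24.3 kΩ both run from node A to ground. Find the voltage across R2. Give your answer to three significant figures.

R2 ‖ R_L = (21.8 × 24.3)/(21.8 + 24.3) = 11.49 kΩ.
Now apply the divider: V_out = 7.16 × 0.4091 = 2.929 V.
(Unloaded it would be 4.06 V; the load pulls it down.)

V_out ≈ 2.93 V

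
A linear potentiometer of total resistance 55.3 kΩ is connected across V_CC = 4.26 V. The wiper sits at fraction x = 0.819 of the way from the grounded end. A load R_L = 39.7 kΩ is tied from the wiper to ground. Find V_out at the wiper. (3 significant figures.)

V_out ≈ 2.89 V

Lower segment x·R_p = 45.29 kΩ; upper segment (1−x)·R_p = 10.01 kΩ.
Lower segment in parallel with the load: 45.29 ‖ 39.7 = 21.16 kΩ.
V_out = 4.26 × 21.16/(10.01 + 21.16) = 2.892 V.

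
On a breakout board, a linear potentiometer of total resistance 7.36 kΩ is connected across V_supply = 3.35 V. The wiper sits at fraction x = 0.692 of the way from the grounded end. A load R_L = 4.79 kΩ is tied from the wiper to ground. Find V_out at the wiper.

V_out ≈ 1.75 V

Split the track: R_lower = x·R_p = 5.093 kΩ, R_upper = (1−x)·R_p = 2.267 kΩ.
(x·R_p) ‖ R_L = 2.468 kΩ.
Loaded-divider output: V_out = 3.35 × 0.5213 = 1.746 V.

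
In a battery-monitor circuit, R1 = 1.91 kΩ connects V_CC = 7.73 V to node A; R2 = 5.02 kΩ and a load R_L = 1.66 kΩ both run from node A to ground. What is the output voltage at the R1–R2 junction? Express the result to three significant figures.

V_out ≈ 3.05 V

The load sits in parallel with R2, giving an effective lower resistance R2' = R2·R_L/(R2+R_L) = 1.247 kΩ.
Now apply the divider: V_out = 7.73 × 0.3951 = 3.054 V.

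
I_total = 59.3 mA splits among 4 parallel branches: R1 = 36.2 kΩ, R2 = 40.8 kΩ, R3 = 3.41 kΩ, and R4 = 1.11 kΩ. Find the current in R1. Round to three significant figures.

I ≈ 1.31 mA

ΣG = 1/36.2 + 1/40.8 + 1/3.41 + 1/1.11 = 1.246.
By the current-divider rule, I = I_total · G_k/ΣG = 59.3 × 0.02217 = 1.314 mA.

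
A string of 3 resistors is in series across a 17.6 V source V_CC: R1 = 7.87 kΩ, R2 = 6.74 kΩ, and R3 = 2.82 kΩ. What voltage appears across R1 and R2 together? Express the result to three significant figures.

V ≈ 14.8 V

Series total: ΣR = 7.87 + 6.74 + 2.82 = 17.43 kΩ.
R_{R1..R2} = 7.87 + 6.74 = 14.61 kΩ.
Voltage divider: V = V_CC · (14.61 / 17.43) = 17.6 × 0.8382 = 14.75 V.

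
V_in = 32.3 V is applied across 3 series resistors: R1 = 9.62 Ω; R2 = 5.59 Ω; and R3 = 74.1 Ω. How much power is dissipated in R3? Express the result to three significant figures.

ΣR = 89.31 Ω → I = 32.3/89.31 = 0.3617 A.
V(R3) = I·R = 26.80 V; P = V·I = 26.80 × 0.3617 = 9.692 W.

P ≈ 9.69 W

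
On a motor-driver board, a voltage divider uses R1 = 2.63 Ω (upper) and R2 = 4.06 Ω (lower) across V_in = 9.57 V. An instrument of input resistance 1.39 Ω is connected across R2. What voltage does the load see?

V_out ≈ 2.70 V

The load sits in parallel with R2, giving an effective lower resistance R2' = R2·R_L/(R2+R_L) = 1.035 Ω.
Then V_out = V_in · R2'/(R1 + R2') = 9.57 × 1.035/3.665 = 2.703 V.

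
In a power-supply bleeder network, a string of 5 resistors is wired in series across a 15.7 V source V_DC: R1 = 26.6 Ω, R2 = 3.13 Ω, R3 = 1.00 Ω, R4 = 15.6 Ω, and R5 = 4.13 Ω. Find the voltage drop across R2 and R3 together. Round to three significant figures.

V ≈ 1.28 V

ΣR = 26.6 + 3.13 + 1.00 + 15.6 + 4.13 = 50.46 Ω.
R_{R2..R3} = 3.13 + 1.00 = 4.130 Ω.
V = V_DC · R/ΣR = 15.7 × 0.08185 = 1.285 V.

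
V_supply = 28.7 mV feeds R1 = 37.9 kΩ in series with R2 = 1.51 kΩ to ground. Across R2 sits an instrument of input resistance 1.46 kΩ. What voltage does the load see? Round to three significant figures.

V_out ≈ 0.551 mV

The load sits in parallel with R2, giving an effective lower resistance R2' = R2·R_L/(R2+R_L) = 0.7423 kΩ.
Now apply the divider: V_out = 28.7 × 0.01921 = 0.5513 mV.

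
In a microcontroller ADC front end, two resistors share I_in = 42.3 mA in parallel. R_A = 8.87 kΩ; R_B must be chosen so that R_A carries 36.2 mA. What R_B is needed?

Two-branch current divider: I_A = I_in · R_B/(R_A + R_B).
36.2/42.3 = R_B/(R_A + R_B) → R_B = R_A · (0.8558)/(1 − 0.8558) = 8.87 × 5.934 = 52.64 kΩ.

R_B ≈ 52.6 kΩ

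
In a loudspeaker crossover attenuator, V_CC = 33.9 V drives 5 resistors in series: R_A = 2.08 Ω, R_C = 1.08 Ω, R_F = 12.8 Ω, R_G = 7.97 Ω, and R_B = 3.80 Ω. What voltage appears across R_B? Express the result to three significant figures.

V ≈ 4.65 V

Total series resistance ΣR = 2.08 + 1.08 + 12.8 + 7.97 + 3.80 = 27.73 Ω.
Voltage divider: V = V_CC · (3.800 / 27.73) = 33.9 × 0.1370 = 4.646 V.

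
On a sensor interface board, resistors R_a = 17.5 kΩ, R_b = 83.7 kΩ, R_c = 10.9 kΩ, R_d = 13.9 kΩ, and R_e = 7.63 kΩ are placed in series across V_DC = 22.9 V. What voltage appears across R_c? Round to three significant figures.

Total series resistance ΣR = 17.5 + 83.7 + 10.9 + 13.9 + 7.63 = 133.6 kΩ.
By the voltage-divider rule, V = 22.9 × 10.90/133.6 = 1.868 V.

V ≈ 1.87 V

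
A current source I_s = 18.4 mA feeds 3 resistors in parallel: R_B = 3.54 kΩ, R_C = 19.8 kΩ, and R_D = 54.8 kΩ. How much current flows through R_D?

Conductances: ΣG = 1/3.54 + 1/19.8 + 1/54.8 = 0.3512 (1/kΩ).
Current divider: I(R_D) = I_s · G_k/ΣG = 18.4 × (0.01825/0.3512) = 18.4 × 0.05195 = 0.9559 mA.

I ≈ 0.956 mA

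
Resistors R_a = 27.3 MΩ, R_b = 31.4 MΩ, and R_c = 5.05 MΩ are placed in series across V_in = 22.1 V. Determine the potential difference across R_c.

V ≈ 1.75 V

Series total: ΣR = 27.3 + 31.4 + 5.05 = 63.75 MΩ.
Voltage divider: V = V_in · (5.050 / 63.75) = 22.1 × 0.07922 = 1.751 V.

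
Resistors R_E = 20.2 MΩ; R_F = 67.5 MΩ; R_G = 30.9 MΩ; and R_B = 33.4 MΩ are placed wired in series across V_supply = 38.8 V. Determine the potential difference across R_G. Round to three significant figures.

V ≈ 7.89 V

Series total: ΣR = 20.2 + 67.5 + 30.9 + 33.4 = 152.0 MΩ.
V = V_supply · R/ΣR = 38.8 × 0.2033 = 7.888 V.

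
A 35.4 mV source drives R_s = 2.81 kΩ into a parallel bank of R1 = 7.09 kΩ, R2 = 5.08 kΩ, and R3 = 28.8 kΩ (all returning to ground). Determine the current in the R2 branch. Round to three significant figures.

I ≈ 3.40 µA

Parallel bank: R_p = 1/(1/7.09 + 1/5.08 + 1/28.8) = 2.684 kΩ.
V_A by voltage divider: V_A = 35.4 × 2.684/(2.81 + 2.684) = 17.29 mV.
Branch current I = V_A/R2 = 17.29/5.08 = 3.404 µA.
(Equivalently: I_total = 6.444 µA, then current-divider fraction G_k/ΣG = 0.5283.)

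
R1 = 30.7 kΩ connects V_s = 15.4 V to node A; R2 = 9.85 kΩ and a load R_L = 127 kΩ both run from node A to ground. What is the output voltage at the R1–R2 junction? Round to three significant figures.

The load sits in parallel with R2, giving an effective lower resistance R2' = R2·R_L/(R2+R_L) = 9.141 kΩ.
Voltage divider with the loaded lower leg: V_out = 15.4 × 9.141/(30.7 + 9.141) = 15.4 × 0.2294 = 3.533 V.
(Unloaded it would be 3.74 V; the load pulls it down.)

V_out ≈ 3.53 V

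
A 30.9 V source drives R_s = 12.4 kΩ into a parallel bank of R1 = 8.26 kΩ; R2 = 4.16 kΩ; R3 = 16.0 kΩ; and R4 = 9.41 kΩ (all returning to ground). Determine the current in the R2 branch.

Equivalent of the parallel group: R_p = 1.886 kΩ.
V_A by voltage divider: V_A = 30.9 × 1.886/(12.4 + 1.886) = 4.079 V.
Branch current I = V_A/R2 = 4.079/4.16 = 0.9806 mA.
(Equivalently: I_total = 2.163 mA, then current-divider fraction G_k/ΣG = 0.4534.)

I ≈ 0.981 mA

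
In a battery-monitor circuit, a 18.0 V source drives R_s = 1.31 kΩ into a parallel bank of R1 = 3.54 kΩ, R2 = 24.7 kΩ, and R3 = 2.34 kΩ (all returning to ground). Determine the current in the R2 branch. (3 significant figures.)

Parallel bank: R_p = 1/(1/3.54 + 1/24.7 + 1/2.34) = 1.333 kΩ.
Node voltage V_A = V_in · R_p/(R_s + R_p) = 18.0 × 0.5043 = 9.078 V.
I(R2) = V_A / R2 = 9.078/24.7 = 0.3675 mA.

I ≈ 0.368 mA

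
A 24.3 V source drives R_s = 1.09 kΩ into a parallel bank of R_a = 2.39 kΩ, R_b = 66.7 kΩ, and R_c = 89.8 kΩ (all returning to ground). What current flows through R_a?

Equivalent of the parallel group: R_p = 2.250 kΩ.
V_A = 24.3 × 2.250/3.340 = 16.37 V.
Branch current I = V_A/R_a = 16.37/2.39 = 6.849 mA.

I ≈ 6.85 mA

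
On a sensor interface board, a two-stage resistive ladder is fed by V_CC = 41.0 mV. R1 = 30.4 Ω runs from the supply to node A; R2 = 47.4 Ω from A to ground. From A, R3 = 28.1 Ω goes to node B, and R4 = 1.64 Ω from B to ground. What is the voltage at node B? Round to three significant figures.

V_B ≈ 0.849 mV

Looking into the second stage from A: R3 + R4 = 29.74 Ω appears in parallel with R2.
R2 ‖ (R3+R4) = 18.27 Ω.
First divider: V_A = V_CC · 18.27/(30.4 + 18.27) = 15.39 mV.
Stage 2 is unloaded, so V_B = V_A · R4/(R3+R4) = 15.39 × 1.64/29.74 = 0.8488 mV.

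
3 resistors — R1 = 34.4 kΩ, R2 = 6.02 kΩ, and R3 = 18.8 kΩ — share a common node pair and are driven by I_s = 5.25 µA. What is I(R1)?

I ≈ 0.614 µA

Conductances: ΣG = 1/34.4 + 1/6.02 + 1/18.8 = 0.2484 (1/kΩ).
R1 takes the fraction G_k/ΣG = 0.02907/0.2484 = 0.1170, so I = 5.25 × 0.1170 = 0.6145 µA.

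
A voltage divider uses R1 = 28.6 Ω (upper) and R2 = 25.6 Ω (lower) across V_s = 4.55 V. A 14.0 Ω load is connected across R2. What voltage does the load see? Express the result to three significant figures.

R2 ‖ R_L = (25.6 × 14.0)/(25.6 + 14.0) = 9.051 Ω.
Then V_out = V_s · R2'/(R1 + R2') = 4.55 × 9.051/37.65 = 1.094 V.
(Unloaded it would be 2.15 V; the load pulls it down.)

V_out ≈ 1.09 V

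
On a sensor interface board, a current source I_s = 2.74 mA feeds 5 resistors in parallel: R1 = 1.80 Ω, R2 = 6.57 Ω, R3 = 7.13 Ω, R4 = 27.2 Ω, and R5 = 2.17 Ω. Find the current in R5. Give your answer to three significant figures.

Conductances: ΣG = 1/1.80 + 1/6.57 + 1/7.13 + 1/27.2 + 1/2.17 = 1.346 (1/Ω).
R5 takes the fraction G_k/ΣG = 0.4608/1.346 = 0.3425, so I = 2.74 × 0.3425 = 0.9384 mA.

I ≈ 0.938 mA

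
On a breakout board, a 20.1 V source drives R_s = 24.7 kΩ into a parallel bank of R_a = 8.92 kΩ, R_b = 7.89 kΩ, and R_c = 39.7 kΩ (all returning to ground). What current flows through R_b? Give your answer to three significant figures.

Combine the parallel branches: R_p = (1/8.92 + 1/7.89 + 1/39.7)⁻¹ = 3.787 kΩ.
V_A by voltage divider: V_A = 20.1 × 3.787/(24.7 + 3.787) = 2.672 V.
Branch current I = V_A/R_b = 2.672/7.89 = 0.3387 mA.
(Equivalently: I_total = 0.7056 mA, then current-divider fraction G_k/ΣG = 0.4800.)

I ≈ 0.339 mA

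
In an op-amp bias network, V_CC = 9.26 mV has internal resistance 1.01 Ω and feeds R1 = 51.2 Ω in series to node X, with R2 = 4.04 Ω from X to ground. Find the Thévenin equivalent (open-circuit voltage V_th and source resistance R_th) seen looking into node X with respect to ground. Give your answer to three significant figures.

R1' = 1.01 + 51.2 = 52.21 Ω (source resistance + R1).
Open-circuit (no load on X): V_th = V_CC · R2/(R1' + R2) = 9.26 × 4.04/(52.21 + 4.04) = 0.6651 mV.
Zeroing V_CC shorts the top of R1' to ground, so R_th = R1' ‖ R2 = 3.750 Ω.

V_th ≈ 0.665 mV, R_th ≈ 3.75 Ω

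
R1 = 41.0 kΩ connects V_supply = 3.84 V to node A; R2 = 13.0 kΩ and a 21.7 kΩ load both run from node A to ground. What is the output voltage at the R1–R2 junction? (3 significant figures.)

R2 ‖ R_L = (13.0 × 21.7)/(13.0 + 21.7) = 8.130 kΩ.
Then V_out = V_supply · R2'/(R1 + R2') = 3.84 × 8.130/49.13 = 0.6354 V.

V_out ≈ 0.635 V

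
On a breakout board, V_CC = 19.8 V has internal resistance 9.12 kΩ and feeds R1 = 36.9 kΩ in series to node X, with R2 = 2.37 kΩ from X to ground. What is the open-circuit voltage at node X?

R1' = 9.12 + 36.9 = 46.02 kΩ (source resistance + R1).
V_th is the unloaded tap voltage: V_CC · R2/(R1'+R2) = 19.8 × 0.04898 = 0.9697 V.

V_th ≈ 0.970 V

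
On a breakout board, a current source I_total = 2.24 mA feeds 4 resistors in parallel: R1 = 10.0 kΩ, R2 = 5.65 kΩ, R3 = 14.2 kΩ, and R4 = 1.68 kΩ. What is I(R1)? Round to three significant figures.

I ≈ 0.238 mA

Conductances: ΣG = 1/10.0 + 1/5.65 + 1/14.2 + 1/1.68 = 0.9427 (1/kΩ).
By the current-divider rule, I = I_total · G_k/ΣG = 2.24 × 0.1061 = 0.2376 mA.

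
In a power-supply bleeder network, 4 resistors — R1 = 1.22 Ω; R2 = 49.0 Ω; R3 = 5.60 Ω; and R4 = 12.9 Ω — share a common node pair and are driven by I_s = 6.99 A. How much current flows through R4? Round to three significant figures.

Conductances: ΣG = 1/1.22 + 1/49.0 + 1/5.60 + 1/12.9 = 1.096 (1/Ω).
Current divider: I(R4) = I_s · G_k/ΣG = 6.99 × (0.07752/1.096) = 6.99 × 0.07072 = 0.4943 A.

I ≈ 0.494 A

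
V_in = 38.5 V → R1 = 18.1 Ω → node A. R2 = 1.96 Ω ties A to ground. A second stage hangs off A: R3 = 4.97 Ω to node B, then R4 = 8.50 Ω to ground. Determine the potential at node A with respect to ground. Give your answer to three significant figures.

The second stage (R3 + R4 = 13.47 Ω) loads node A in parallel with R2.
Effective lower resistance at A: R2 ‖ 13.47 = 1.711 Ω.
So V_A = 38.5 × 0.08637 = 3.325 V.

V_A ≈ 3.33 V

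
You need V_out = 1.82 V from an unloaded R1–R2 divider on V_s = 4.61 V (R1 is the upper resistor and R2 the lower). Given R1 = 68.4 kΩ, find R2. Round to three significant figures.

R2 ≈ 44.6 kΩ

Required fraction k = V_out/V_s = 0.3948.
So R2 = R1 · V_out/(V_s − V_out) = 68.4 × 1.82/(4.61 − 1.82) = 68.4 × 0.6523 = 44.62 kΩ.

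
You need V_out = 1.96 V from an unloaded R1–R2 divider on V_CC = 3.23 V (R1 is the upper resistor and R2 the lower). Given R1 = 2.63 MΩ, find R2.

Required fraction k = V_out/V_CC = 0.6068.
Rearranging, R2 = R1·k/(1−k) = 2.63 × 1.543 = 4.059 MΩ.

R2 ≈ 4.06 MΩ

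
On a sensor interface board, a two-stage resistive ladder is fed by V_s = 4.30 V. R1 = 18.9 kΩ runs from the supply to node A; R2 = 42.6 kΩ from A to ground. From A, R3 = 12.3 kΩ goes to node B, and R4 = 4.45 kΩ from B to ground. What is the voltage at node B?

V_B ≈ 0.444 V

The second stage (R3 + R4 = 16.75 kΩ) loads node A in parallel with R2.
Effective lower resistance at A: R2 ‖ 16.75 = 12.02 kΩ.
First divider: V_A = V_s · 12.02/(18.9 + 12.02) = 1.672 V.
V_B = V_A × 0.2657 = 0.4442 V.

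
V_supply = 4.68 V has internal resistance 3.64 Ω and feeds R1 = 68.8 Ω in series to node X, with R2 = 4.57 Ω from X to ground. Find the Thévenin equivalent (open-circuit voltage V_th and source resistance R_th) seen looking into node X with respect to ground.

V_th ≈ 0.278 V, R_th ≈ 4.30 Ω

R1' = 3.64 + 68.8 = 72.44 Ω (source resistance + R1).
V_th is the unloaded tap voltage: V_supply · R2/(R1'+R2) = 4.68 × 0.05934 = 0.2777 V.
With V_supply suppressed (replaced by a short), R_th = R1' ‖ R2 = (72.44 × 4.57)/(72.44 + 4.57) = 4.299 Ω.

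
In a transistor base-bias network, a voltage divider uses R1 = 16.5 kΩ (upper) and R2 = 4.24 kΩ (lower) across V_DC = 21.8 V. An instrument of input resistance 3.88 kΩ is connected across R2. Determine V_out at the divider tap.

V_out ≈ 2.38 V

R2 ‖ R_L = (4.24 × 3.88)/(4.24 + 3.88) = 2.026 kΩ.
Now apply the divider: V_out = 21.8 × 0.1094 = 2.384 V.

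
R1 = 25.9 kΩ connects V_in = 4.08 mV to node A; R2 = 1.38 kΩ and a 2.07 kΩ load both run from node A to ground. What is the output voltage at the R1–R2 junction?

V_out ≈ 0.126 mV

The load sits in parallel with R2, giving an effective lower resistance R2' = R2·R_L/(R2+R_L) = 0.8280 kΩ.
Now apply the divider: V_out = 4.08 × 0.03098 = 0.1264 mV.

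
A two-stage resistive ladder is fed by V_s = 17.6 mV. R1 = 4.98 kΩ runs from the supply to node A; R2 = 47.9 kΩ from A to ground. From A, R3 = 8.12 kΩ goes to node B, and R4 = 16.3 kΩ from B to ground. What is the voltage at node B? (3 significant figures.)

V_B ≈ 8.98 mV

The second stage (R3 + R4 = 24.42 kΩ) loads node A in parallel with R2.
Effective lower resistance at A: R2 ‖ 24.42 = 16.17 kΩ.
V_A = 17.6 × 16.17/(4.98 + 16.17) = 13.46 mV.
Then the unloaded second divider: V_B = V_A × R4/(R3+R4) = 13.46 × 0.6675 = 8.982 mV.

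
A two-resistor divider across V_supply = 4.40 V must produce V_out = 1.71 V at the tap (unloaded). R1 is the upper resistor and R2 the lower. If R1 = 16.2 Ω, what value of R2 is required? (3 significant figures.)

R2 ≈ 10.3 Ω

V_out/V_supply = R2/(R1+R2) = 0.3886.
So R2 = R1 · V_out/(V_supply − V_out) = 16.2 × 1.71/(4.40 − 1.71) = 16.2 × 0.6357 = 10.30 Ω.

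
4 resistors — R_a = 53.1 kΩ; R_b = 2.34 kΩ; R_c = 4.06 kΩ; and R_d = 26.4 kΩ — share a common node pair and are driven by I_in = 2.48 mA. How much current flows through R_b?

ΣG = 1/53.1 + 1/2.34 + 1/4.06 + 1/26.4 = 0.7304.
By the current-divider rule, I = I_in · G_k/ΣG = 2.48 × 0.5851 = 1.451 mA.

I ≈ 1.45 mA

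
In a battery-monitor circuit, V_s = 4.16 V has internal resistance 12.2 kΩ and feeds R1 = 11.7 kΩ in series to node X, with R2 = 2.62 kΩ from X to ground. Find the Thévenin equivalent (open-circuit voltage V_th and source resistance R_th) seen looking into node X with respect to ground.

R1' = 12.2 + 11.7 = 23.90 kΩ (source resistance + R1).
Open-circuit (no load on X): V_th = V_s · R2/(R1' + R2) = 4.16 × 2.62/(23.90 + 2.62) = 0.4110 V.
Looking into X with the source shorted: R_th = R1'·R2/(R1'+R2) = 23.90 × 2.62/26.52 = 2.361 kΩ.

V_th ≈ 0.411 V, R_th ≈ 2.36 kΩ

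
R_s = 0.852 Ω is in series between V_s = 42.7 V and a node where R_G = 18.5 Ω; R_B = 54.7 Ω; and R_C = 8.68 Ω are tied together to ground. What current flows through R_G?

I ≈ 1.99 A

Combine the parallel branches: R_p = (1/18.5 + 1/54.7 + 1/8.68)⁻¹ = 5.332 Ω.
V_A = 42.7 × 5.332/6.184 = 36.82 V.
I(R_G) = V_A / R_G = 36.82/18.5 = 1.990 A.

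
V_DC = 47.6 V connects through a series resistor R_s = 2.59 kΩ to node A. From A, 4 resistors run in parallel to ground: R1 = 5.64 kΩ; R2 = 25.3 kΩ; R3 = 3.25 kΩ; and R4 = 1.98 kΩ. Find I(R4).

I ≈ 6.56 mA

Combine the parallel branches: R_p = (1/5.64 + 1/25.3 + 1/3.25 + 1/1.98)⁻¹ = 0.9713 kΩ.
V_A by voltage divider: V_A = 47.6 × 0.9713/(2.59 + 0.9713) = 12.98 V.
I(R4) = V_A / R4 = 12.98/1.98 = 6.557 mA.
(Check via current divider: I_total = 13.37 mA; share G_k/ΣG = 0.4905 → same result.)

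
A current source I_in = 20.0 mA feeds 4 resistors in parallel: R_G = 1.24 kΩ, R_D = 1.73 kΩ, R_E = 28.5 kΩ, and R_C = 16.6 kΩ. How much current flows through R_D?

Total conductance ΣG = 1/1.24 + 1/1.73 + 1/28.5 + 1/16.6 = 1.480 (units of 1/kΩ).
R_D takes the fraction G_k/ΣG = 0.5780/1.480 = 0.3906, so I = 20.0 × 0.3906 = 7.812 mA.

I ≈ 7.81 mA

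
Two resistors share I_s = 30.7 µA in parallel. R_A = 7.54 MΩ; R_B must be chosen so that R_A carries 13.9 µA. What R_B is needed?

The fraction through R_A equals R_B/(R_A+R_B).
13.9/30.7 = R_B/(R_A + R_B) → R_B = R_A · (0.4528)/(1 − 0.4528) = 7.54 × 0.8274 = 6.238 MΩ.

R_B ≈ 6.24 MΩ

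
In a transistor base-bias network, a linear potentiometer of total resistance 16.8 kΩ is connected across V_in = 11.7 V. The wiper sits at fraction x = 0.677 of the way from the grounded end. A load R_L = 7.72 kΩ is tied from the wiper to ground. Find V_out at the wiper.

V_out ≈ 5.37 V

Lower segment x·R_p = 11.37 kΩ; upper segment (1−x)·R_p = 5.426 kΩ.
(x·R_p) ‖ R_L = 4.599 kΩ.
Then V_out = V_in · 4.599/(5.426 + 4.599) = 5.367 V.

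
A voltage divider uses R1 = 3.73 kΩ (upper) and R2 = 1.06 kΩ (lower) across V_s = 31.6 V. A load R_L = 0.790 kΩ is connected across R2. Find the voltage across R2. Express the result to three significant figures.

V_out ≈ 3.42 V

R2 ‖ R_L = (1.06 × 0.790)/(1.06 + 0.790) = 0.4526 kΩ.
Voltage divider with the loaded lower leg: V_out = 31.6 × 0.4526/(3.73 + 0.4526) = 31.6 × 0.1082 = 3.420 V.
(Unloaded it would be 6.99 V; the load pulls it down.)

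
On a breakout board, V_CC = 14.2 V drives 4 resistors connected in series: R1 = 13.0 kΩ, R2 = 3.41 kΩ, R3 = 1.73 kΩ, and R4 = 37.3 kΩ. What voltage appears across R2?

ΣR = 13.0 + 3.41 + 1.73 + 37.3 = 55.44 kΩ.
Voltage divider: V = V_CC · (3.410 / 55.44) = 14.2 × 0.06151 = 0.8734 V.

V ≈ 0.873 V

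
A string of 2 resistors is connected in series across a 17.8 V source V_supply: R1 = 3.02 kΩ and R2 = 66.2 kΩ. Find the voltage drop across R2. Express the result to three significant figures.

Series total: ΣR = 3.02 + 66.2 = 69.22 kΩ.
Voltage divider: V = V_supply · (66.20 / 69.22) = 17.8 × 0.9564 = 17.02 V.

V ≈ 17.0 V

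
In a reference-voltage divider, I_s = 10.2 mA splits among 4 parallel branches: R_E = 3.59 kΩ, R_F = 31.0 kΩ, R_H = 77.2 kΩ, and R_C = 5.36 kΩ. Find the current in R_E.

I ≈ 5.57 mA

Conductances: ΣG = 1/3.59 + 1/31.0 + 1/77.2 + 1/5.36 = 0.5103 (1/kΩ).
By the current-divider rule, I = I_s · G_k/ΣG = 10.2 × 0.5458 = 5.567 mA.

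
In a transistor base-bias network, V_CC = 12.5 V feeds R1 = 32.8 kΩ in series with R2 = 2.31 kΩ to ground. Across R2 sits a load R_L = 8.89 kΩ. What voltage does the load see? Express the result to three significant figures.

V_out ≈ 0.662 V

R2 ‖ R_L = (2.31 × 8.89)/(2.31 + 8.89) = 1.834 kΩ.
Voltage divider with the loaded lower leg: V_out = 12.5 × 1.834/(32.8 + 1.834) = 12.5 × 0.05294 = 0.6618 V.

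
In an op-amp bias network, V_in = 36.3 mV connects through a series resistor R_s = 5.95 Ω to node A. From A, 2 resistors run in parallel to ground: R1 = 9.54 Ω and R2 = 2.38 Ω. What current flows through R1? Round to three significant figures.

Combine the parallel branches: R_p = (1/9.54 + 1/2.38)⁻¹ = 1.905 Ω.
Node voltage V_A = V_in · R_p/(R_s + R_p) = 36.3 × 0.2425 = 8.803 mV.
Branch current I = V_A/R1 = 8.803/9.54 = 0.9227 mA.

I ≈ 0.923 mA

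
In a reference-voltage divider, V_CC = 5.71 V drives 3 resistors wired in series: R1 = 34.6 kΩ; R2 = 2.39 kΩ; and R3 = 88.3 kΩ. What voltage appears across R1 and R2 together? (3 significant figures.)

V ≈ 1.69 V

ΣR = 34.6 + 2.39 + 88.3 = 125.3 kΩ.
R_{R1..R2} = 34.6 + 2.39 = 36.99 kΩ.
V = V_CC · R/ΣR = 5.71 × 0.2952 = 1.686 V.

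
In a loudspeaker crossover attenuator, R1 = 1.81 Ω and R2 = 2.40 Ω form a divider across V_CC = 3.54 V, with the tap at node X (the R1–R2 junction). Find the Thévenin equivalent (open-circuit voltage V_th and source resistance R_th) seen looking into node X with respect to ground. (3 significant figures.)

Open-circuit (no load on X): V_th = V_CC · R2/(R1 + R2) = 3.54 × 2.40/(1.810 + 2.40) = 2.018 V.
With V_CC suppressed (replaced by a short), R_th = R1 ‖ R2 = (1.810 × 2.40)/(1.810 + 2.40) = 1.032 Ω.

V_th ≈ 2.02 V, R_th ≈ 1.03 Ω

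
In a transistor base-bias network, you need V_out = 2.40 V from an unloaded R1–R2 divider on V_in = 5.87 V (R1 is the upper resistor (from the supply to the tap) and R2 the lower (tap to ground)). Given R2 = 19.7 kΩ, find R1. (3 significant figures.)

R1 ≈ 28.5 kΩ

The divider ratio is R2/(R1+R2) = 2.40/5.87 = 0.4089.
Rearranging, R1 = R2·(1−k)/k = 19.7 × 1.446 = 28.48 kΩ.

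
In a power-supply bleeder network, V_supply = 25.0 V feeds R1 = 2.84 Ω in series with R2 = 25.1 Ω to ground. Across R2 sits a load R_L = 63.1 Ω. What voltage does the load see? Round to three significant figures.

R2 ‖ R_L = (25.1 × 63.1)/(25.1 + 63.1) = 17.96 Ω.
Then V_out = V_supply · R2'/(R1 + R2') = 25.0 × 17.96/20.80 = 21.59 V.
(Unloaded it would be 22.5 V; the load pulls it down.)

V_out ≈ 21.6 V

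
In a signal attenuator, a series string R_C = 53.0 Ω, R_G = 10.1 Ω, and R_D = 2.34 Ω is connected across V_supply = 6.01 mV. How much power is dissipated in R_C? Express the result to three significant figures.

ΣR = 65.44 Ω → I = 6.01/65.44 = 0.09184 mA.
V(R_C) = I·R = 4.868 mV; P = V·I = 4.868 × 0.09184 = 0.4470 µW.

P ≈ 0.447 µW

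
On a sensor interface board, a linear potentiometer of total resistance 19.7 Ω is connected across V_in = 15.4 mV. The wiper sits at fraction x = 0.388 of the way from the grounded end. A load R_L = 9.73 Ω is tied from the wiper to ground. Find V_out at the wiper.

Split the track: R_lower = x·R_p = 7.644 Ω, R_upper = (1−x)·R_p = 12.06 Ω.
R_L loads the lower segment: effective lower R = 4.281 Ω.
Loaded-divider output: V_out = 15.4 × 0.2620 = 4.035 mV.

V_out ≈ 4.04 mV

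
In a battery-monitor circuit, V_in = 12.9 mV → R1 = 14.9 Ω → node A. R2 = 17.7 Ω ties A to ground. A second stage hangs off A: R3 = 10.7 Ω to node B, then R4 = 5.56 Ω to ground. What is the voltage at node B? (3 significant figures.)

V_B ≈ 1.60 mV

The second stage (R3 + R4 = 16.26 Ω) loads node A in parallel with R2.
R2 ‖ (R3+R4) = 8.475 Ω.
First divider: V_A = V_in · 8.475/(14.9 + 8.475) = 4.677 mV.
Then the unloaded second divider: V_B = V_A × R4/(R3+R4) = 4.677 × 0.3419 = 1.599 mV.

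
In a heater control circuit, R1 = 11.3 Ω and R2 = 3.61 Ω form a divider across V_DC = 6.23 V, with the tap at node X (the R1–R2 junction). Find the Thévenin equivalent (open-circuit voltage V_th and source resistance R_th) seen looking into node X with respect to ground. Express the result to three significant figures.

V_th ≈ 1.51 V, R_th ≈ 2.74 Ω

V_th is the unloaded tap voltage: V_DC · R2/(R1+R2) = 6.23 × 0.2421 = 1.508 V.
Looking into X with the source shorted: R_th = R1·R2/(R1+R2) = 11.30 × 3.61/14.91 = 2.736 Ω.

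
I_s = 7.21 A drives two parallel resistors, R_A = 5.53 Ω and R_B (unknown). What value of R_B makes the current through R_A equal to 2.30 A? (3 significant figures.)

In a two-way split, I_A/I_s = R_B/(R_A + R_B).
2.30/7.21 = R_B/(R_A + R_B) → R_B = R_A · (0.3190)/(1 − 0.3190) = 5.53 × 0.4684 = 2.590 Ω.

R_B ≈ 2.59 Ω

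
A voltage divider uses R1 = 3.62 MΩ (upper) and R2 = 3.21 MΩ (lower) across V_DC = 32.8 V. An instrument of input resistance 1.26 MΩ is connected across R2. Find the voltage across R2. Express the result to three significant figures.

The load sits in parallel with R2, giving an effective lower resistance R2' = R2·R_L/(R2+R_L) = 0.9048 MΩ.
Then V_out = V_DC · R2'/(R1 + R2') = 32.8 × 0.9048/4.525 = 6.559 V.

V_out ≈ 6.56 V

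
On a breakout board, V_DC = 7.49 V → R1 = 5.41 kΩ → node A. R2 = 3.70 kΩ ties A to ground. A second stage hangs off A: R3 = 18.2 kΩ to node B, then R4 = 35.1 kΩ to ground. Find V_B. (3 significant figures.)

Looking into the second stage from A: R3 + R4 = 53.30 kΩ appears in parallel with R2.
R2 ‖ (R3+R4) = 3.460 kΩ.
First divider: V_A = V_DC · 3.460/(5.41 + 3.460) = 2.922 V.
Stage 2 is unloaded, so V_B = V_A · R4/(R3+R4) = 2.922 × 35.1/53.30 = 1.924 V.

V_B ≈ 1.92 V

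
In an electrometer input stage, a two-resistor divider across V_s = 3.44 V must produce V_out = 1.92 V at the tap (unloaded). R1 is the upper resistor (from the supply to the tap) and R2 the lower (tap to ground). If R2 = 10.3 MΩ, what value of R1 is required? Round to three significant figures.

The divider ratio is R2/(R1+R2) = 1.92/3.44 = 0.5581.
R1 = R2·(1/k − 1) = 10.3 × 0.7917 = 8.154 MΩ.

R1 ≈ 8.15 MΩ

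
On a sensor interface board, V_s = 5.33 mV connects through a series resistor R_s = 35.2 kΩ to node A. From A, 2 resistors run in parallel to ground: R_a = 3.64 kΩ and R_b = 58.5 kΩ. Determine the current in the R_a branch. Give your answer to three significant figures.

Equivalent of the parallel group: R_p = 3.427 kΩ.
V_A = 5.33 × 3.427/38.63 = 0.4729 mV.
I(R_a) = V_A / R_a = 0.4729/3.64 = 0.1299 µA.
(Equivalently: I_total = 0.1380 µA, then current-divider fraction G_k/ΣG = 0.9414.)

I ≈ 0.130 µA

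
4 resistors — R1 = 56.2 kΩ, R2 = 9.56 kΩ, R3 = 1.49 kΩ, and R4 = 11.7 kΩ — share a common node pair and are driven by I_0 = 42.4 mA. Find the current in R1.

I ≈ 0.858 mA

ΣG = 1/56.2 + 1/9.56 + 1/1.49 + 1/11.7 = 0.8790.
By the current-divider rule, I = I_0 · G_k/ΣG = 42.4 × 0.02024 = 0.8583 mA.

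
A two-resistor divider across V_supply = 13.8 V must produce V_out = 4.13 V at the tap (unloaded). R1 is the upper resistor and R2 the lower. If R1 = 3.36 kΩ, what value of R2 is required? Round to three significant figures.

The divider ratio is R2/(R1+R2) = 4.13/13.8 = 0.2993.
R2 = R1 · 0.2993/(1 − 0.2993) = 1.435 kΩ.

R2 ≈ 1.44 kΩ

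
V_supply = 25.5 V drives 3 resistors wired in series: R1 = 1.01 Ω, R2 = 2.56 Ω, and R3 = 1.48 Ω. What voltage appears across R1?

V ≈ 5.10 V

Series total: ΣR = 1.01 + 2.56 + 1.48 = 5.050 Ω.
Voltage divider: V = V_supply · (1.010 / 5.050) = 25.5 × 0.2000 = 5.100 V.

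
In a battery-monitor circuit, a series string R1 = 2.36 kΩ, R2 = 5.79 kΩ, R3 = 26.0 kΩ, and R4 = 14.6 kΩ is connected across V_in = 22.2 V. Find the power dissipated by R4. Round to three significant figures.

P ≈ 3.03 mW

The common current is I = 22.2/48.75 = 0.4554 mA.
P(R4) = I²·R4 = (0.4554)² × 14.6 = 3.028 mW.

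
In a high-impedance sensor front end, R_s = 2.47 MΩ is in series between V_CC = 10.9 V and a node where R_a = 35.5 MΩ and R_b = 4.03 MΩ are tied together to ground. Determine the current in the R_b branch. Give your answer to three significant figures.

I ≈ 1.61 µA

Combine the parallel branches: R_p = (1/35.5 + 1/4.03)⁻¹ = 3.619 MΩ.
Node voltage V_A = V_CC · R_p/(R_s + R_p) = 10.9 × 0.5944 = 6.479 V.
Branch current I = V_A/R_b = 6.479/4.03 = 1.608 µA.
(Check via current divider: I_total = 1.790 µA; share G_k/ΣG = 0.8981 → same result.)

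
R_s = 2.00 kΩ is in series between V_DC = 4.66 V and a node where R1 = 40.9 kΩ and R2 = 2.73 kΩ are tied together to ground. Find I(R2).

Equivalent of the parallel group: R_p = 2.559 kΩ.
Node voltage V_A = V_DC · R_p/(R_s + R_p) = 4.66 × 0.5613 = 2.616 V.
I(R2) = V_A / R2 = 2.616/2.73 = 0.9582 mA.

I ≈ 0.958 mA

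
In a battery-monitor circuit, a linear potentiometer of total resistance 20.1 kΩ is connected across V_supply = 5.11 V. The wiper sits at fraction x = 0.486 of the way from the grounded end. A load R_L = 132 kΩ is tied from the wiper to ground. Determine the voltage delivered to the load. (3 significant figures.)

V_out ≈ 2.39 V

Split the track: R_lower = x·R_p = 9.769 kΩ, R_upper = (1−x)·R_p = 10.33 kΩ.
(x·R_p) ‖ R_L = 9.095 kΩ.
Loaded-divider output: V_out = 5.11 × 0.4682 = 2.392 V.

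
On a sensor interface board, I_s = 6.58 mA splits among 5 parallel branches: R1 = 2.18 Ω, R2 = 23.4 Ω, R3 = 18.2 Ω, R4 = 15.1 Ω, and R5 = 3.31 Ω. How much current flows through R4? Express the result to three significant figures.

I ≈ 0.471 mA

Conductances: ΣG = 1/2.18 + 1/23.4 + 1/18.2 + 1/15.1 + 1/3.31 = 0.9247 (1/Ω).
By the current-divider rule, I = I_s · G_k/ΣG = 6.58 × 0.07162 = 0.4712 mA.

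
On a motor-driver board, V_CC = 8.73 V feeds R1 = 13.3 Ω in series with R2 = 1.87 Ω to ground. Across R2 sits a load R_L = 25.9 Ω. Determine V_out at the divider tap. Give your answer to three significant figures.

V_out ≈ 1.01 V

First combine the lower leg with the load: R2 ‖ R_L = 1.744 Ω.
Then V_out = V_CC · R2'/(R1 + R2') = 8.73 × 1.744/15.04 = 1.012 V.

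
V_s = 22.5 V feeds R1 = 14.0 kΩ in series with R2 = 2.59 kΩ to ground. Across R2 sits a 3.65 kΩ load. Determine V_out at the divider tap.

R2 ‖ R_L = (2.59 × 3.65)/(2.59 + 3.65) = 1.515 kΩ.
Then V_out = V_s · R2'/(R1 + R2') = 22.5 × 1.515/15.51 = 2.197 V.
(Unloaded it would be 3.51 V; the load pulls it down.)

V_out ≈ 2.20 V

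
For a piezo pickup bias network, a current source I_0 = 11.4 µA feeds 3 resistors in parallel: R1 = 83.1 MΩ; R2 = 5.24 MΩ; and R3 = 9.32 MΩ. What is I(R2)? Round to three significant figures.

Total conductance ΣG = 1/83.1 + 1/5.24 + 1/9.32 = 0.3102 (units of 1/MΩ).
Current divider: I(R2) = I_0 · G_k/ΣG = 11.4 × (0.1908/0.3102) = 11.4 × 0.6153 = 7.014 µA.

I ≈ 7.01 µA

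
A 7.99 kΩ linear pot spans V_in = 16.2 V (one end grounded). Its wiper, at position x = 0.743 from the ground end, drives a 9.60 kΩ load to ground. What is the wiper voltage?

V_out ≈ 10.4 V

Split the track: R_lower = x·R_p = 5.937 kΩ, R_upper = (1−x)·R_p = 2.053 kΩ.
Lower segment in parallel with the load: 5.937 ‖ 9.60 = 3.668 kΩ.
Then V_out = V_in · 3.668/(2.053 + 3.668) = 10.39 V.
(Unloaded: V_out = x·V_in = 12.0 V.)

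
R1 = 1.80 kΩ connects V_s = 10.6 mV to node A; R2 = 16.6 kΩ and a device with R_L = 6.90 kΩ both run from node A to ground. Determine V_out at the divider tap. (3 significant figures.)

The load sits in parallel with R2, giving an effective lower resistance R2' = R2·R_L/(R2+R_L) = 4.874 kΩ.
Voltage divider with the loaded lower leg: V_out = 10.6 × 4.874/(1.80 + 4.874) = 10.6 × 0.7303 = 7.741 mV.
(Unloaded it would be 9.56 mV; the load pulls it down.)

V_out ≈ 7.74 mV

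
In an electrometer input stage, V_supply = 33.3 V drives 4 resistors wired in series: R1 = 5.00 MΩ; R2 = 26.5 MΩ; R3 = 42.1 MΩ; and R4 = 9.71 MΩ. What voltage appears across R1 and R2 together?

V ≈ 12.6 V

Total series resistance ΣR = 5.00 + 26.5 + 42.1 + 9.71 = 83.31 MΩ.
R_{R1..R2} = 5.00 + 26.5 = 31.50 MΩ.
V = V_supply · R/ΣR = 33.3 × 0.3781 = 12.59 V.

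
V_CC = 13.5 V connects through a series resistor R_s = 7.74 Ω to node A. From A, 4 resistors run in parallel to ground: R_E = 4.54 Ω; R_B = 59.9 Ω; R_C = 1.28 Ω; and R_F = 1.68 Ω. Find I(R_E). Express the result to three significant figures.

Equivalent of the parallel group: R_p = 0.6198 Ω.
V_A by voltage divider: V_A = 13.5 × 0.6198/(7.74 + 0.6198) = 1.001 V.
Branch current I = V_A/R_E = 1.001/4.54 = 0.2205 A.

I ≈ 0.220 A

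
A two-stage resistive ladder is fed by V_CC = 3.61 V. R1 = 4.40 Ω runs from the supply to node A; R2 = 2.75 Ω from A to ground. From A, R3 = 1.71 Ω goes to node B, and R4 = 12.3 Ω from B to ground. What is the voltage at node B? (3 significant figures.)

The second stage (R3 + R4 = 14.01 Ω) loads node A in parallel with R2.
R2 ‖ (R3+R4) = 2.299 Ω.
So V_A = 3.61 × 0.3432 = 1.239 V.
V_B = V_A × 0.8779 = 1.088 V.

V_B ≈ 1.09 V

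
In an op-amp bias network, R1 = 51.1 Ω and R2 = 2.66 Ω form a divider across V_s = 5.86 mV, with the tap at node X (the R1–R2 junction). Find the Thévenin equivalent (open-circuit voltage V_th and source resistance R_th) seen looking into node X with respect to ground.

Open-circuit (no load on X): V_th = V_s · R2/(R1 + R2) = 5.86 × 2.66/(51.10 + 2.66) = 0.2899 mV.
Zeroing V_s shorts the top of R1 to ground, so R_th = R1 ‖ R2 = 2.528 Ω.

V_th ≈ 0.290 mV, R_th ≈ 2.53 Ω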